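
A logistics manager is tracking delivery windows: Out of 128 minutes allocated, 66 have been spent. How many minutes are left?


Total budget: 128 minutes
Time used: 66 minutes
Remaining: 128 - 66 = 62 minutes
Percent used: 51.6%
Percent remaining: 48.4%

62


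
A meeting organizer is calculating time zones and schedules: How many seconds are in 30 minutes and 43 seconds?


Minutes: 30
Extra seconds: 43
Seconds per minute: 60
Minutes to seconds: 30 x 60 = 1800
Total: 1800 + 43 = 1843

1843


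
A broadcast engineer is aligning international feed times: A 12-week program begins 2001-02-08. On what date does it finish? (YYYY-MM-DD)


Start: 2001-02-08
Weeks to add: 12
Convert to days: 12 x 7 = 84 days
Add 84 days to 2001-02-08
Result: 2001-05-03

2001-05-03


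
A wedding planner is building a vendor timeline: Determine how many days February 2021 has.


Month: February
Year: 2021
2021 is not a leap year
February has 28 days
Total: 28 days

28


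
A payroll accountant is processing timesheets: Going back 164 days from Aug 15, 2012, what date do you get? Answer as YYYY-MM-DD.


Start: 2012-08-15
Subtracting 164 days
Days already passed in August: 15
After going back through August: 149 more days to subtract
July 2012: 31 days, 118 remaining
June 2012: 30 days, 88 remaining
May 2012: 31 days, 57 remaining
April 2012: 30 days, 27 remaining
Result: 2012-03-04

2012-03-04


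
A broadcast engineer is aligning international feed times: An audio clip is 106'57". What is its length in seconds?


Minutes: 106
Seconds: 57
Convert minutes to seconds: 106 x 60 = 6360
Add remaining seconds: 6360 + 57 = 6417

6417


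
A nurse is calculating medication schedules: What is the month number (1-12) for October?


Calendar month order:
9. September
10. October <--
11. November
October is month number 10

10


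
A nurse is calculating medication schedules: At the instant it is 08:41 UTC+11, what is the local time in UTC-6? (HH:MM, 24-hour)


Local time: 08:41 at UTC+11 (offset 11h)
Target zone: UTC-6 (offset -6h)
Difference: -6 - (11) = -17 hours
Calculation: 8 + (-17) = -9
Wraparound: (-9) mod 24 = 15
Result: 15:41

15:41


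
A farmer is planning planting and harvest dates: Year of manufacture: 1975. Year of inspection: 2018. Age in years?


Birth year: 1975
Current year: 2018
Age = current year - birth year
Age = 2018 - 1975 = 43

43


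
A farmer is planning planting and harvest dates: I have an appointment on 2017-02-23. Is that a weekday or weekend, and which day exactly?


Date: 2017-02-23
January 1, 2017 is a Sunday
Day of year: 54
Offset from Jan 1: 53 days
53 mod 7 = 4
Result: Thursday

Thursday


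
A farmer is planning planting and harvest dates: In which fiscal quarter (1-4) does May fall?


Month: May (month 5)
Q1: January-March (months 1-3)
Q2: April-June (months 4-6)
Q3: July-September (months 7-9)
Q4: October-December (months 10-12)
Month 5 falls in Q2

2


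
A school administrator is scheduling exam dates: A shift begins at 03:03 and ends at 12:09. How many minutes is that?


Start time: 03:03 = 183 minutes from midnight
End time: 12:09 = 729 minutes from midnight
Difference: 729 - 183 = 546 minutes
That is 9 hours and 6 minutes

546


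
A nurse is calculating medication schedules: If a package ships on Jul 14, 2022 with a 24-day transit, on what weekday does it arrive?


Start: 2022-07-14 (Thursday)
Step 1 - find target date: add 24 days
  2022-07-14 + 24 days = 2022-08-07
Step 2 - day of week:
  24 mod 7 = 3
  Thursday + 3 days -> Sunday
Result: Sunday (2022-08-07)

Sunday


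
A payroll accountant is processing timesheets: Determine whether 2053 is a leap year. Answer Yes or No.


Year: 2053
Divisible by 4? 2053 / 4 = 513.25 -> No
Not divisible by 4, so NOT a leap year

No


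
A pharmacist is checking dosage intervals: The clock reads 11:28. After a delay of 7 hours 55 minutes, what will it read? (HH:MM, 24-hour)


Start time: 11:28
Adding: 7 hours 55 minutes
Minutes: 28 + 55 = 83
Minute overflow: 83 >= 60, so carry 1 hour, minutes = 23
Hours: 11 + 7 + 1 = 19
Result: 19:23

19:23


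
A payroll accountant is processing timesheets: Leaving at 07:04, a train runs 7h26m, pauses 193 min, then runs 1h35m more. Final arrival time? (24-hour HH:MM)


Depart: 07:04
Leg 1: +446 min -> 14:30
Layover: +193 min -> 17:43
Leg 2: +95 min -> 19:18
Total travel: 734 minutes = 12h 14m
Arrival: 19:18

19:18


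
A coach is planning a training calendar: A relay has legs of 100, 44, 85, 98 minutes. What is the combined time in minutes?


Durations: 100, 44, 85, 98
Running sum: 100
+ 44 = 144
+ 85 = 229
+ 98 = 327
Total duration: 327 minutes
That is 5 hours and 27 minutes

327


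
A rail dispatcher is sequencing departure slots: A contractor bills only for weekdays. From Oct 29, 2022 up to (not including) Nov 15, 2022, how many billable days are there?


Start: 2022-10-29 (Saturday)
End (exclusive): 2022-11-15 (Tuesday)
Total calendar days: 17
Full weeks: 17 // 7 = 2 -> 10 weekdays
Remaining 3 days starting on Saturday:
  Sat(-), Sun(-), Mon(w) -> 1 weekdays
Total business days: 10 + 1 = 11

11


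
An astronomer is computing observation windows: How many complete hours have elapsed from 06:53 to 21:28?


Start: 06:53
End: 21:28
Hour difference: 21 - 6 = 15 hours
Minute difference: 28 - 53 = -25 minutes
Total minutes: 875
Complete hours: 875 / 60 = 14 (remainder 35)

14


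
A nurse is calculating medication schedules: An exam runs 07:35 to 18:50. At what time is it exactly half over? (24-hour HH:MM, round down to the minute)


Start time: 07:35 = 455 minutes from midnight
End time: 18:50 = 1130 minutes from midnight
Sum: 455 + 1130 = 1585
Midpoint: 1585 / 2 = 792 minutes
Convert: 792 / 60 = 13 hours, 12 minutes
Result: 13:12

13:12


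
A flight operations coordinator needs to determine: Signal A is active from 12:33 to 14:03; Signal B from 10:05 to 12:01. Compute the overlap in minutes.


Interval A: [753, 843] minutes from midnight
Interval B: [605, 721] minutes from midnight
Overlap start = max(753, 605) = 753
Overlap end = min(843, 721) = 721
End <= start, so the intervals do not overlap: 0 minutes

0


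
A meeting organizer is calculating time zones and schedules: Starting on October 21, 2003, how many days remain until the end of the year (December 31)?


Start: October 21, 2003
End: December 31, 2003
Days left in October: 10
November: 30
December: 31
Sum of remaining months: 61
Total: 10 + 61 = 71

71


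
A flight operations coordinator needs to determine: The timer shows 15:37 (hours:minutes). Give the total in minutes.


Hours: 15
Minutes: 37
Convert hours to minutes: 15 x 60 = 900
Add remaining minutes: 900 + 37 = 937

937


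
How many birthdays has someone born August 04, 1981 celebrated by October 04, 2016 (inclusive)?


Birth: 1981-08-04
Reference: 2016-10-04
Year difference: 2016 - 1981 = 35
Has birthday (08-04) occurred by 10-04? Yes
Age in full years: 35

35


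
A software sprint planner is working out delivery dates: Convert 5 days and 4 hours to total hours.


Days: 5
Extra hours: 4
Hours per day: 24
Days to hours: 5 x 24 = 120
Total: 120 + 4 = 124

124


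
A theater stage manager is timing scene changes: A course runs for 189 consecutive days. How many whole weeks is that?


Total days: 189
Days per week: 7
Division: 189 / 7 = 27 remainder 0
Complete weeks: 27
Remaining days: 0

27


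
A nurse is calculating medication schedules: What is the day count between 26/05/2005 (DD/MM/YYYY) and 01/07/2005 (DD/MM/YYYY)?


Start date: 2005-05-26
End date: 2005-07-01
May 2005: +6 days
Jun 2005: +30 days
Total: 36 days

36


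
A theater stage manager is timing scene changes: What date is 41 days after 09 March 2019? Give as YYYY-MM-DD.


Start: 2019-03-09
Adding 41 days
Days remaining in March: 22
After March: 19 days still to add
April 2019 has 30 days, need 19
Result: 2019-04-19

2019-04-19


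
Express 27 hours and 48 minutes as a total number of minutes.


Hours: 27
Extra minutes: 48
Minutes per hour: 60
Hours to minutes: 27 x 60 = 1620
Total: 1620 + 48 = 1668

1668


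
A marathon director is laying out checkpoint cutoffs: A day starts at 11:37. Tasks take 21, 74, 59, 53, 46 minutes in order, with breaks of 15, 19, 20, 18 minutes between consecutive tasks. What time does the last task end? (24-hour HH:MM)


Start: 11:37 = 697 min from midnight
  after task 1 (21 min): 11:58
  after break (15 min): 12:13
  after task 2 (74 min): 13:27
  after break (19 min): 13:46
  after task 3 (59 min): 14:45
  after break (20 min): 15:05
  after task 4 (53 min): 15:58
  after break (18 min): 16:16
  after task 5 (46 min): 17:02
Total elapsed: 325 minutes
End time: 17:02

17:02


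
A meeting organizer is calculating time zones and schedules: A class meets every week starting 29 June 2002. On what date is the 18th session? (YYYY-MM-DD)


First occurrence: 2002-06-29 (occurrence 1)
Each occurrence is 7 days after the previous.
Occurrence 18 is 17 weeks after the first.
17 weeks = 119 days
2002-06-29 + 119 days = 2002-10-26

2002-10-26


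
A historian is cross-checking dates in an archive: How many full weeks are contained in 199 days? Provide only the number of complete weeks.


Total days: 199
Days per week: 7
Division: 199 / 7 = 28 remainder 3
Complete weeks: 28
Remaining days: 3

28


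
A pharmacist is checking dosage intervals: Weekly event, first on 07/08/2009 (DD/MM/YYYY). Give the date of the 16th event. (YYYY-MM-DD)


First occurrence: 2009-08-07 (occurrence 1)
Each occurrence is 7 days after the previous.
Occurrence 16 is 15 weeks after the first.
15 weeks = 105 days
2009-08-07 + 105 days = 2009-11-20

2009-11-20


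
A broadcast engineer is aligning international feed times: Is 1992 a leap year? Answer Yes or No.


Year: 1992
Divisible by 4? 1992 / 4 = 498.0 -> Yes
Divisible by 100? 1992 / 100 = 19.92 -> No
Divisible by 4 but not 100, so it IS a leap year

Yes


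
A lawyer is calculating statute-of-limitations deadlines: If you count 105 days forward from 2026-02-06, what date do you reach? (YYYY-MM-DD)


Start: 2026-02-06
Adding 105 days
Days remaining in February: 22
After February: 83 days still to add
March 2026: 31 days, 52 remaining
April 2026: 30 days, 22 remaining
May 2026 has 31 days, need 22
Result: 2026-05-22

2026-05-22


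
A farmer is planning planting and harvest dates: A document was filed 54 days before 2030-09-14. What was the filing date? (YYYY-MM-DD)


Start: 2030-09-14
Subtracting 54 days
Days already passed in September: 14
After going back through September: 40 more days to subtract
August 2030: 31 days, 9 remaining
July 2030 has 31 days, need 9
Result: 2030-07-22

2030-07-22


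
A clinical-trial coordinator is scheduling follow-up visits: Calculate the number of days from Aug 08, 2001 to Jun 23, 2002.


Start date: 2001-08-08
End date: 2002-06-23
Aug 2001: +24 days
Sep 2001: +30 days
Oct 2001: +31 days
... (8 more months)
Total: 319 days

319


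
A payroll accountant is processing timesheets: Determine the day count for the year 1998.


Year: 1998
Check leap year rules:
Divisible by 4? No
1998 is not a leap year
Days: 365

365


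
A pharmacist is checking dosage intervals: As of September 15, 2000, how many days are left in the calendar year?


Start: September 15, 2000
End: December 31, 2000
Days left in September: 15
October: 31
November: 30
December: 31
Sum of remaining months: 92
Total: 15 + 92 = 107

107


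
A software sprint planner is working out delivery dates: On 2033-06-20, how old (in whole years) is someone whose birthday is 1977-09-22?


Birth: 1977-09-22
Reference: 2033-06-20
Year difference: 2033 - 1977 = 56
Has birthday (09-22) occurred by 06-20? No
Birthday not yet reached this year -> subtract 1
Age in full years: 55

55


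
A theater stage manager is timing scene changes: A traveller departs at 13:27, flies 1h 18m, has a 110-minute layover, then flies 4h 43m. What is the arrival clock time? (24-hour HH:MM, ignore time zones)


Depart: 13:27
Leg 1: +78 min -> 14:45
Layover: +110 min -> 16:35
Leg 2: +283 min -> 21:18
Total travel: 471 minutes = 7h 51m
Arrival: 21:18

21:18


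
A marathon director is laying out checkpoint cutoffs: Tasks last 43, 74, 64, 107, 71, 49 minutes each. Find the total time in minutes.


Durations: 43, 74, 64, 107, 71, 49
Running sum: 43
+ 74 = 117
+ 64 = 181
+ 107 = 288
+ 71 = 359
+ 49 = 408
Total duration: 408 minutes
That is 6 hours and 48 minutes

408


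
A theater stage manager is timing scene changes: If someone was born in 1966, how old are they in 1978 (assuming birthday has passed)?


Birth year: 1966
Current year: 1978
Age = current year - birth year
Age = 1978 - 1966 = 12

12


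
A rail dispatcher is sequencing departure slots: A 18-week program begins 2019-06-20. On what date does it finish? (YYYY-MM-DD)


Start: 2019-06-20
Weeks to add: 18
Convert to days: 18 x 7 = 126 days
Add 126 days to 2019-06-20
Result: 2019-10-24

2019-10-24


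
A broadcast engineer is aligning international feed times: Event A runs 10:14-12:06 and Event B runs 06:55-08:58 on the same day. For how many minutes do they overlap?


Interval A: [614, 726] minutes from midnight
Interval B: [415, 538] minutes from midnight
Overlap start = max(614, 415) = 614
Overlap end = min(726, 538) = 538
End <= start, so the intervals do not overlap: 0 minutes

0


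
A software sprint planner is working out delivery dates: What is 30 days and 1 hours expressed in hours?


Days: 30
Extra hours: 1
Hours per day: 24
Days to hours: 30 x 24 = 720
Total: 720 + 1 = 721

721


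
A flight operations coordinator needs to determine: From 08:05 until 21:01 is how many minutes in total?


Start time: 08:05 = 485 minutes from midnight
End time: 21:01 = 1261 minutes from midnight
Difference: 1261 - 485 = 776 minutes
That is 12 hours and 56 minutes

776


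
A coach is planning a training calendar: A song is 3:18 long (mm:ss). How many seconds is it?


Minutes: 3
Extra seconds: 18
Seconds per minute: 60
Minutes to seconds: 3 x 60 = 180
Total: 180 + 18 = 198

198


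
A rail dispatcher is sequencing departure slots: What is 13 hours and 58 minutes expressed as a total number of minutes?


Hours: 13
Minutes: 58
Convert hours to minutes: 13 x 60 = 780
Add remaining minutes: 780 + 58 = 838

838


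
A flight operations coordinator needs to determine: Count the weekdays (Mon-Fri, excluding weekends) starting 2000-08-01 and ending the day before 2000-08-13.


Start: 2000-08-01 (Tuesday)
End (exclusive): 2000-08-13 (Sunday)
Total calendar days: 12
Full weeks: 12 // 7 = 1 -> 5 weekdays
Remaining 5 days starting on Tuesday:
  Tue(w), Wed(w), Thu(w), Fri(w), Sat(-) -> 4 weekdays
Total business days: 5 + 4 = 9

9


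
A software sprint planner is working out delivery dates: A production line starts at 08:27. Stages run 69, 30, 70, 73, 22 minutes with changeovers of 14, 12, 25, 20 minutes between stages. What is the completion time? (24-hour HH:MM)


Start: 08:27 = 507 min from midnight
  after task 1 (69 min): 09:36
  after break (14 min): 09:50
  after task 2 (30 min): 10:20
  after break (12 min): 10:32
  after task 3 (70 min): 11:42
  after break (25 min): 12:07
  after task 4 (73 min): 13:20
  after break (20 min): 13:40
  after task 5 (22 min): 14:02
Total elapsed: 335 minutes
End time: 14:02

14:02


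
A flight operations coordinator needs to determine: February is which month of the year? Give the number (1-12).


Calendar month order:
1. January
2. February <--
3. March
February is month number 2

2


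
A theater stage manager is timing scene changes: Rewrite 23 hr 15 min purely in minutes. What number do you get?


Hours: 23
Extra minutes: 15
Minutes per hour: 60
Hours to minutes: 23 x 60 = 1380
Total: 1380 + 15 = 1395

1395


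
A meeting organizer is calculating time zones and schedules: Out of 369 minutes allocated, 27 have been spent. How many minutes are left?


Total budget: 369 minutes
Time used: 27 minutes
Remaining: 369 - 27 = 342 minutes
Percent used: 7.3%
Percent remaining: 92.7%

342


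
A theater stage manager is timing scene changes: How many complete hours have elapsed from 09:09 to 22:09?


Start: 09:09
End: 22:09
Hour difference: 22 - 9 = 13 hours
Minute difference: 9 - 9 = 0 minutes
Total minutes: 780
Complete hours: 780 / 60 = 13 (remainder 0)

13


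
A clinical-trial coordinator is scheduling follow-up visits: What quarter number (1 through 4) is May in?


Month: May (month 5)
Q1: January-March (months 1-3)
Q2: April-June (months 4-6)
Q3: July-September (months 7-9)
Q4: October-December (months 10-12)
Month 5 falls in Q2

2


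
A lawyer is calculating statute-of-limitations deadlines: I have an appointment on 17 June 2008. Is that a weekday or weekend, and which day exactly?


Date: 2008-06-17
January 1, 2008 is a Tuesday
Day of year: 169
Offset from Jan 1: 168 days
168 mod 7 = 0
Result: Tuesday

Tuesday


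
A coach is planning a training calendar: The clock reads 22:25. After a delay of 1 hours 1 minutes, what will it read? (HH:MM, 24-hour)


Start time: 22:25
Adding: 1 hours 1 minutes
Minutes: 25 + 1 = 26
Hours: 22 + 1 + 0 = 23
Result: 23:26

23:26


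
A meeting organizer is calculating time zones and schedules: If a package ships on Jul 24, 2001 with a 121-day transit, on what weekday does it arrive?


Start: 2001-07-24 (Tuesday)
Step 1 - find target date: add 121 days
  2001-07-24 + 121 days = 2001-11-22
Step 2 - day of week:
  121 mod 7 = 2
  Tuesday + 2 days -> Thursday
Result: Thursday (2001-11-22)

Thursday


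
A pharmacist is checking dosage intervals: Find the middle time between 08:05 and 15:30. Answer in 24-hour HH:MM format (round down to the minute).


Start time: 08:05 = 485 minutes from midnight
End time: 15:30 = 930 minutes from midnight
Sum: 485 + 930 = 1415
Midpoint: 1415 / 2 = 707 minutes
Convert: 707 / 60 = 11 hours, 47 minutes
Result: 11:47

11:47


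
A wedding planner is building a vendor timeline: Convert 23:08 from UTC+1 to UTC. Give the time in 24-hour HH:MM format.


Local time: 23:08 at UTC+1 (offset 1h)
Target zone: UTC (offset 0h)
Difference: 0 - (1) = -1 hours
Calculation: 23 + (-1) = 22
Result: 22:08

22:08


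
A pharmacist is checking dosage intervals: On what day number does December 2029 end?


Month: December
Year: 2029
December is a 31-day month
Total: 31 days

31


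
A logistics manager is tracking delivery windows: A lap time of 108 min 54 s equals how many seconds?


Minutes: 108
Seconds: 54
Convert minutes to seconds: 108 x 60 = 6480
Add remaining seconds: 6480 + 54 = 6534

6534


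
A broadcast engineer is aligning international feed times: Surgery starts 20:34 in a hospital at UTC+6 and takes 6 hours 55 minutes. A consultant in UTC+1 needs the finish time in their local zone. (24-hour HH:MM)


Start: 20:34 in UTC+6
Step 1 - add duration:
  minutes: 34 + 55 = 89 (carry 1h)
  hours: 20 + 6 + 1 = 27
  end in UTC+6: 03:29
Step 2 - convert UTC+6 -> UTC+1:
  offset difference: 1 - (6) = -5 hours
  3 + (-5) = -2 -> mod 24 = 22
Result: 22:29 in UTC+1

22:29


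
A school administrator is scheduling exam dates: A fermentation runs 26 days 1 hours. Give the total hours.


Days: 26
Extra hours: 1
Hours per day: 24
Days to hours: 26 x 24 = 624
Total: 624 + 1 = 625

625


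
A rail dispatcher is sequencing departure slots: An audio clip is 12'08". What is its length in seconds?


Minutes: 12
Seconds: 8
Convert minutes to seconds: 12 x 60 = 720
Add remaining seconds: 720 + 8 = 728

728


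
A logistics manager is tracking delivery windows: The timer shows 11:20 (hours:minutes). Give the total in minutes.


Hours: 11
Minutes: 20
Convert hours to minutes: 11 x 60 = 660
Add remaining minutes: 660 + 20 = 680

680


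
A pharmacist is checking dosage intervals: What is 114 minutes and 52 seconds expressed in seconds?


Minutes: 114
Extra seconds: 52
Seconds per minute: 60
Minutes to seconds: 114 x 60 = 6840
Total: 6840 + 52 = 6892

6892


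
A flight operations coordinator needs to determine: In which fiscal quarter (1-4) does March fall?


Month: March (month 3)
Q1: January-March (months 1-3)
Q2: April-June (months 4-6)
Q3: July-September (months 7-9)
Q4: October-December (months 10-12)
Month 3 falls in Q1

1


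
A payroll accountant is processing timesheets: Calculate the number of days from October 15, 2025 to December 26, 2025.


Start date: 2025-10-15
End date: 2025-12-26
Oct 2025: +17 days
Nov 2025: +30 days
Dec 2025: +25 days
Total: 72 days

72


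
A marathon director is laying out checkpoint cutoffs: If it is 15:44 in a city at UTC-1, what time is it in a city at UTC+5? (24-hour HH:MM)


Local time: 15:44 at UTC-1 (offset -1h)
Target zone: UTC+5 (offset 5h)
Difference: 5 - (-1) = 6 hours
Calculation: 15 + (6) = 21
Result: 21:44

21:44


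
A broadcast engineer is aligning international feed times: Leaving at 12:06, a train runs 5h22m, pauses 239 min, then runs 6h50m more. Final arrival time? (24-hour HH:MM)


Depart: 12:06
Leg 1: +322 min -> 17:28
Layover: +239 min -> 21:27
Leg 2: +410 min -> 04:17
Total travel: 971 minutes = 16h 11m
Arrival: 04:17

04:17


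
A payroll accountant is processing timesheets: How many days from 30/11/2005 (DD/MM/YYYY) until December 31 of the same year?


Start: November 30, 2005
End: December 31, 2005
Days left in November: 0
December: 31
Sum of remaining months: 31
Total: 0 + 31 = 31

31


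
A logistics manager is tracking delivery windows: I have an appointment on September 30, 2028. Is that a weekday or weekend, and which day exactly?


Date: 2028-09-30
January 1, 2028 is a Saturday
Day of year: 274
Offset from Jan 1: 273 days
273 mod 7 = 0
Result: Saturday

Saturday


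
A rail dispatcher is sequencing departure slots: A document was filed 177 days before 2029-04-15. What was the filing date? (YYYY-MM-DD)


Start: 2029-04-15
Subtracting 177 days
Days already passed in April: 15
After going back through April: 162 more days to subtract
March 2029: 31 days, 131 remaining
February 2029: 28 days, 103 remaining
January 2029: 31 days, 72 remaining
December 2028: 31 days, 41 remaining
Result: 2028-10-20

2028-10-20


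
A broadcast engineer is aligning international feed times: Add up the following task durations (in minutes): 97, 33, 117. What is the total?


Durations: 97, 33, 117
Running sum: 97
+ 33 = 130
+ 117 = 247
Total duration: 247 minutes
That is 4 hours and 7 minutes

247


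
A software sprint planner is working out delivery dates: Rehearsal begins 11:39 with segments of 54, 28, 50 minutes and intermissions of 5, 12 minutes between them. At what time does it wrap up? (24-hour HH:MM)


Start: 11:39 = 699 min from midnight
  after task 1 (54 min): 12:33
  after break (5 min): 12:38
  after task 2 (28 min): 13:06
  after break (12 min): 13:18
  after task 3 (50 min): 14:08
Total elapsed: 149 minutes
End time: 14:08

14:08


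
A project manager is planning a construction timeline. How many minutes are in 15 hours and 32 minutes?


Hours: 15
Extra minutes: 32
Minutes per hour: 60
Hours to minutes: 15 x 60 = 900
Total: 900 + 32 = 932

932


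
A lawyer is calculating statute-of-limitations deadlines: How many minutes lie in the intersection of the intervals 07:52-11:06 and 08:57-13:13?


Interval A: [472, 666] minutes from midnight
Interval B: [537, 793] minutes from midnight
Overlap start = max(472, 537) = 537
Overlap end = min(666, 793) = 666
Overlap = 666 - 537 = 129 minutes

129


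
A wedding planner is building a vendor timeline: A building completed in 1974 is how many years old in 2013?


Birth year: 1974
Current year: 2013
Age = current year - birth year
Age = 2013 - 1974 = 39

39


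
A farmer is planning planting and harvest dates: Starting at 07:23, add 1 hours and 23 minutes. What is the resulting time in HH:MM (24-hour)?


Start time: 07:23
Adding: 1 hours 23 minutes
Minutes: 23 + 23 = 46
Hours: 7 + 1 + 0 = 8
Result: 08:46

08:46


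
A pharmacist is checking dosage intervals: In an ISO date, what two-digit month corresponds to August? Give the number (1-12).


Calendar month order:
7. July
8. August <--
9. September
August is month number 8

8


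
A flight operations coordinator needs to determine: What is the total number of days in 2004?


Year: 2004
Check leap year rules:
Divisible by 4? Yes
Divisible by 100? No
2004 is a leap year
Days: 366

366


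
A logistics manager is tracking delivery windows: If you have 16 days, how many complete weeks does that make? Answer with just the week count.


Total days: 16
Days per week: 7
Division: 16 / 7 = 2 remainder 2
Complete weeks: 2
Remaining days: 2

2


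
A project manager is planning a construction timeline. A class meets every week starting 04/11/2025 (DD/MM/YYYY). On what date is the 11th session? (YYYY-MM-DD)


First occurrence: 2025-11-04 (occurrence 1)
Each occurrence is 7 days after the previous.
Occurrence 11 is 10 weeks after the first.
10 weeks = 70 days
2025-11-04 + 70 days = 2026-01-13

2026-01-13


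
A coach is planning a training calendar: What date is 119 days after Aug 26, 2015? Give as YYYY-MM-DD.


Start: 2015-08-26
Adding 119 days
Days remaining in August: 5
After August: 114 days still to add
September 2015: 30 days, 84 remaining
October 2015: 31 days, 53 remaining
November 2015: 30 days, 23 remaining
December 2015 has 31 days, need 23
Result: 2015-12-23

2015-12-23


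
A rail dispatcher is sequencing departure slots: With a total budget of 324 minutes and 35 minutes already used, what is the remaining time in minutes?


Total budget: 324 minutes
Time used: 35 minutes
Remaining: 324 - 35 = 289 minutes
Percent used: 10.8%
Percent remaining: 89.2%

289


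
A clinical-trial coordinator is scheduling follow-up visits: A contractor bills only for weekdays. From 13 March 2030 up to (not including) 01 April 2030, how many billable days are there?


Start: 2030-03-13 (Wednesday)
End (exclusive): 2030-04-01 (Monday)
Total calendar days: 19
Full weeks: 19 // 7 = 2 -> 10 weekdays
Remaining 5 days starting on Wednesday:
  Wed(w), Thu(w), Fri(w), Sat(-), Sun(-) -> 3 weekdays
Total business days: 10 + 3 = 13

13


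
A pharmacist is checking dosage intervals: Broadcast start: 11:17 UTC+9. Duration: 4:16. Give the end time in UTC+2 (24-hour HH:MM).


Start: 11:17 in UTC+9
Step 1 - add duration:
  minutes: 17 + 16 = 33
  hours: 11 + 4 + 0 = 15
  end in UTC+9: 15:33
Step 2 - convert UTC+9 -> UTC+2:
  offset difference: 2 - (9) = -7 hours
  15 + (-7) = 8 -> mod 24 = 8
Result: 08:33 in UTC+2

08:33


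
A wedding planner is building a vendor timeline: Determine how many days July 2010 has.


Month: July
Year: 2010
July is a 31-day month
Total: 31 days

31


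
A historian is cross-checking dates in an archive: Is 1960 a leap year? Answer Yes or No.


Year: 1960
Divisible by 4? 1960 / 4 = 490.0 -> Yes
Divisible by 100? 1960 / 100 = 19.6 -> No
Divisible by 4 but not 100, so it IS a leap year

Yes


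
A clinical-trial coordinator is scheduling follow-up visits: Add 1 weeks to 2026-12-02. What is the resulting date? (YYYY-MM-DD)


Start: 2026-12-02
Weeks to add: 1
Convert to days: 1 x 7 = 7 days
Add 7 days to 2026-12-02
Result: 2026-12-09

2026-12-09


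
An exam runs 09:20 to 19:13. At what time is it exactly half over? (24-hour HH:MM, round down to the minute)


Start time: 09:20 = 560 minutes from midnight
End time: 19:13 = 1153 minutes from midnight
Sum: 560 + 1153 = 1713
Midpoint: 1713 / 2 = 856 minutes
Convert: 856 / 60 = 14 hours, 16 minutes
Result: 14:16

14:16


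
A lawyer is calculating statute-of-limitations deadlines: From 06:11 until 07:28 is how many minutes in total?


Start time: 06:11 = 371 minutes from midnight
End time: 07:28 = 448 minutes from midnight
Difference: 448 - 371 = 77 minutes
That is 1 hours and 17 minutes

77


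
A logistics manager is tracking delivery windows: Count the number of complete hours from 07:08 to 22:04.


Start: 07:08
End: 22:04
Hour difference: 22 - 7 = 15 hours
Minute difference: 4 - 8 = -4 minutes
Total minutes: 896
Complete hours: 896 / 60 = 14 (remainder 56)

14


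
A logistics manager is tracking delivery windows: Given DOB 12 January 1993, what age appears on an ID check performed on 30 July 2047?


Birth: 1993-01-12
Reference: 2047-07-30
Year difference: 2047 - 1993 = 54
Has birthday (01-12) occurred by 07-30? Yes
Age in full years: 54

54


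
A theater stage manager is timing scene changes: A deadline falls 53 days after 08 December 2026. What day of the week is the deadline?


Start: 2026-12-08 (Tuesday)
Step 1 - find target date: add 53 days
  2026-12-08 + 53 days = 2027-01-30
Step 2 - day of week:
  53 mod 7 = 4
  Tuesday + 4 days -> Saturday
Result: Saturday (2027-01-30)

Saturday


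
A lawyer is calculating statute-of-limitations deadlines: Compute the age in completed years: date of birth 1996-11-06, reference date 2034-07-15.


Birth: 1996-11-06
Reference: 2034-07-15
Year difference: 2034 - 1996 = 38
Has birthday (11-06) occurred by 07-15? No
Birthday not yet reached this year -> subtract 1
Age in full years: 37

37


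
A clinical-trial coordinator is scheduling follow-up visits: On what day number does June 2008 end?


Month: June
Year: 2008
June is a 30-day month
Total: 30 days

30


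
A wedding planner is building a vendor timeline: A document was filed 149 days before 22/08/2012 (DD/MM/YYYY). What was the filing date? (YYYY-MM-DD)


Start: 2012-08-22
Subtracting 149 days
Days already passed in August: 22
After going back through August: 127 more days to subtract
July 2012: 31 days, 96 remaining
June 2012: 30 days, 66 remaining
May 2012: 31 days, 35 remaining
April 2012: 30 days, 5 remaining
Result: 2012-03-26

2012-03-26


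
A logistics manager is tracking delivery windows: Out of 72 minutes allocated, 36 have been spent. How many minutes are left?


Total budget: 72 minutes
Time used: 36 minutes
Remaining: 72 - 36 = 36 minutes
Percent used: 50.0%
Percent remaining: 50.0%

36


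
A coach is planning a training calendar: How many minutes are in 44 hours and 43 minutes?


Hours: 44
Extra minutes: 43
Minutes per hour: 60
Hours to minutes: 44 x 60 = 2640
Total: 2640 + 43 = 2683

2683


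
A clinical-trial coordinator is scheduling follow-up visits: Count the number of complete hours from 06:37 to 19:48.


Start: 06:37
End: 19:48
Hour difference: 19 - 6 = 13 hours
Minute difference: 48 - 37 = 11 minutes
Total minutes: 791
Complete hours: 791 / 60 = 13 (remainder 11)

13


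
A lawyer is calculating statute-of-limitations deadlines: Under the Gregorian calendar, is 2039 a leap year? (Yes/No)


Year: 2039
Divisible by 4? 2039 / 4 = 509.75 -> No
Not divisible by 4, so NOT a leap year

No


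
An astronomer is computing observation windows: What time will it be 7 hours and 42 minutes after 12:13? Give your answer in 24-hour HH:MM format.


Start time: 12:13
Adding: 7 hours 42 minutes
Minutes: 13 + 42 = 55
Hours: 12 + 7 + 0 = 19
Result: 19:55

19:55


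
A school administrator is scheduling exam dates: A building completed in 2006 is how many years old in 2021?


Birth year: 2006
Current year: 2021
Age = current year - birth year
Age = 2021 - 2006 = 15

15


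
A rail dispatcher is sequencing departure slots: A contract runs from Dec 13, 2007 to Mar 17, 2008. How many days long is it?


Start date: 2007-12-13
End date: 2008-03-17
Dec 2007: +19 days
Jan 2008: +31 days
Feb 2008: +29 days
Mar 2008: +16 days
Total: 95 days

95


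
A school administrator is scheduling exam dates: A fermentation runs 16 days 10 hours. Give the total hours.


Days: 16
Extra hours: 10
Hours per day: 24
Days to hours: 16 x 24 = 384
Total: 384 + 10 = 394

394


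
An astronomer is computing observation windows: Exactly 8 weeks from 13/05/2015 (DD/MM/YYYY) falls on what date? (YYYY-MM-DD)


Start: 2015-05-13
Weeks to add: 8
Convert to days: 8 x 7 = 56 days
Add 56 days to 2015-05-13
Result: 2015-07-08

2015-07-08


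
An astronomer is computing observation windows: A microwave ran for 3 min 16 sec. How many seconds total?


Minutes: 3
Extra seconds: 16
Seconds per minute: 60
Minutes to seconds: 3 x 60 = 180
Total: 180 + 16 = 196

196


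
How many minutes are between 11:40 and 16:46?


Start time: 11:40 = 700 minutes from midnight
End time: 16:46 = 1006 minutes from midnight
Difference: 1006 - 700 = 306 minutes
That is 5 hours and 6 minutes

306


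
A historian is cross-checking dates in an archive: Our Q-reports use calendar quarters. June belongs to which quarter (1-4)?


Month: June (month 6)
Q1: January-March (months 1-3)
Q2: April-June (months 4-6)
Q3: July-September (months 7-9)
Q4: October-December (months 10-12)
Month 6 falls in Q2

2


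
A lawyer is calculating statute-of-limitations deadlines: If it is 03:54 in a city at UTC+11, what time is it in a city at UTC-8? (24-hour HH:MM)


Local time: 03:54 at UTC+11 (offset 11h)
Target zone: UTC-8 (offset -8h)
Difference: -8 - (11) = -19 hours
Calculation: 3 + (-19) = -16
Wraparound: (-16) mod 24 = 8
Result: 08:54

08:54


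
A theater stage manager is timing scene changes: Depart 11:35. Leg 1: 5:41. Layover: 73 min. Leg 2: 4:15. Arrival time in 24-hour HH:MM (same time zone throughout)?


Depart: 11:35
Leg 1: +341 min -> 17:16
Layover: +73 min -> 18:29
Leg 2: +255 min -> 22:44
Total travel: 669 minutes = 11h 9m
Arrival: 22:44

22:44


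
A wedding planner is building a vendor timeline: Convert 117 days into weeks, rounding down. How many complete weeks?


Total days: 117
Days per week: 7
Division: 117 / 7 = 16 remainder 5
Complete weeks: 16
Remaining days: 5

16


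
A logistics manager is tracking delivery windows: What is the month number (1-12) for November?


Calendar month order:
10. October
11. November <--
12. December
November is month number 11

11


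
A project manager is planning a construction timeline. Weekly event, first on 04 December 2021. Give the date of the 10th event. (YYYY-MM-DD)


First occurrence: 2021-12-04 (occurrence 1)
Each occurrence is 7 days after the previous.
Occurrence 10 is 9 weeks after the first.
9 weeks = 63 days
2021-12-04 + 63 days = 2022-02-05

2022-02-05


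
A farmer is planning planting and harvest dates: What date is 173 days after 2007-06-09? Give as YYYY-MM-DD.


Start: 2007-06-09
Adding 173 days
Days remaining in June: 21
After June: 152 days still to add
July 2007: 31 days, 121 remaining
August 2007: 31 days, 90 remaining
September 2007: 30 days, 60 remaining
October 2007: 31 days, 29 remaining
Result: 2007-11-29

2007-11-29


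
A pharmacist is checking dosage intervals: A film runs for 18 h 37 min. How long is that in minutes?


Hours: 18
Minutes: 37
Convert hours to minutes: 18 x 60 = 1080
Add remaining minutes: 1080 + 37 = 1117

1117


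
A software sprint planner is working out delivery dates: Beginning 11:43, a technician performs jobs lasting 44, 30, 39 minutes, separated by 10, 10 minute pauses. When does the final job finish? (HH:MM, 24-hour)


Start: 11:43 = 703 min from midnight
  after task 1 (44 min): 12:27
  after break (10 min): 12:37
  after task 2 (30 min): 13:07
  after break (10 min): 13:17
  after task 3 (39 min): 13:56
Total elapsed: 133 minutes
End time: 13:56

13:56


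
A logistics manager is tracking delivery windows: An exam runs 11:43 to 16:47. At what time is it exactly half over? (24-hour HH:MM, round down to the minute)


Start time: 11:43 = 703 minutes from midnight
End time: 16:47 = 1007 minutes from midnight
Sum: 703 + 1007 = 1710
Midpoint: 1710 / 2 = 855 minutes
Convert: 855 / 60 = 14 hours, 15 minutes
Result: 14:15

14:15


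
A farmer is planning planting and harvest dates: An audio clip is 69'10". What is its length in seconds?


Minutes: 69
Seconds: 10
Convert minutes to seconds: 69 x 60 = 4140
Add remaining seconds: 4140 + 10 = 4150

4150


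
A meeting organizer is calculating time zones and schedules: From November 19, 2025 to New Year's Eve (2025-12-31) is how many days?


Start: November 19, 2025
End: December 31, 2025
Days left in November: 11
December: 31
Sum of remaining months: 31
Total: 11 + 31 = 42

42


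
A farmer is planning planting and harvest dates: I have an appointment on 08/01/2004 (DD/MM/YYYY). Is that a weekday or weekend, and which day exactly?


Date: 2004-01-08
January 1, 2004 is a Thursday
Day of year: 8
Offset from Jan 1: 7 days
7 mod 7 = 0
Result: Thursday

Thursday


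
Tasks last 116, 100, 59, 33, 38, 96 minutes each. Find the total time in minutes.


Durations: 116, 100, 59, 33, 38, 96
Running sum: 116
+ 100 = 216
+ 59 = 275
+ 33 = 308
+ 38 = 346
+ 96 = 442
Total duration: 442 minutes
That is 7 hours and 22 minutes

442


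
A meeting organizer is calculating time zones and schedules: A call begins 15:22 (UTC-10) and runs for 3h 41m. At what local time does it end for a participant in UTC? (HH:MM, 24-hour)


Start: 15:22 in UTC-10
Step 1 - add duration:
  minutes: 22 + 41 = 63 (carry 1h)
  hours: 15 + 3 + 1 = 19
  end in UTC-10: 19:03
Step 2 - convert UTC-10 -> UTC:
  offset difference: 0 - (-10) = 10 hours
  19 + (10) = 29 -> mod 24 = 5
Result: 05:03 in UTC

05:03


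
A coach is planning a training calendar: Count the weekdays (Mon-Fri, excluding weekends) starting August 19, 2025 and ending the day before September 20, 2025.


Start: 2025-08-19 (Tuesday)
End (exclusive): 2025-09-20 (Saturday)
Total calendar days: 32
Full weeks: 32 // 7 = 4 -> 20 weekdays
Remaining 4 days starting on Tuesday:
  Tue(w), Wed(w), Thu(w), Fri(w) -> 4 weekdays
Total business days: 20 + 4 = 24

24


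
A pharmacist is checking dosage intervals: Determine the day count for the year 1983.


Year: 1983
Check leap year rules:
Divisible by 4? No
1983 is not a leap year
Days: 365

365


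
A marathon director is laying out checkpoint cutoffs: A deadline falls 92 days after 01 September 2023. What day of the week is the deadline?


Start: 2023-09-01 (Friday)
Step 1 - find target date: add 92 days
  2023-09-01 + 92 days = 2023-12-02
Step 2 - day of week:
  92 mod 7 = 1
  Friday + 1 days -> Saturday
Result: Saturday (2023-12-02)

Saturday


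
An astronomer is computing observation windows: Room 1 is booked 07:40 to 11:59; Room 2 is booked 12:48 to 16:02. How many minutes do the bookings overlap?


Interval A: [460, 719] minutes from midnight
Interval B: [768, 962] minutes from midnight
Overlap start = max(460, 768) = 768
Overlap end = min(719, 962) = 719
End <= start, so the intervals do not overlap: 0 minutes

0


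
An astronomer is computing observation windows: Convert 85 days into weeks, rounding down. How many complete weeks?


Total days: 85
Days per week: 7
Division: 85 / 7 = 12 remainder 1
Complete weeks: 12
Remaining days: 1

12


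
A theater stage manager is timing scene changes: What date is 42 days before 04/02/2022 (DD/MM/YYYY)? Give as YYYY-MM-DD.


Start: 2022-02-04
Subtracting 42 days
Days already passed in February: 4
After going back through February: 38 more days to subtract
January 2022: 31 days, 7 remaining
December 2021 has 31 days, need 7
Result: 2021-12-24

2021-12-24


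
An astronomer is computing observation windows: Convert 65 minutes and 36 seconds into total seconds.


Minutes: 65
Seconds: 36
Convert minutes to seconds: 65 x 60 = 3900
Add remaining seconds: 3900 + 36 = 3936

3936


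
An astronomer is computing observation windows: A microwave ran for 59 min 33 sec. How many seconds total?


Minutes: 59
Extra seconds: 33
Seconds per minute: 60
Minutes to seconds: 59 x 60 = 3540
Total: 3540 + 33 = 3573

3573


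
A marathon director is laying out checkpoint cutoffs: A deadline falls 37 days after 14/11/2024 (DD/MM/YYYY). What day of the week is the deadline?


Start: 2024-11-14 (Thursday)
Step 1 - find target date: add 37 days
  2024-11-14 + 37 days = 2024-12-21
Step 2 - day of week:
  37 mod 7 = 2
  Thursday + 2 days -> Saturday
Result: Saturday (2024-12-21)

Saturday
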